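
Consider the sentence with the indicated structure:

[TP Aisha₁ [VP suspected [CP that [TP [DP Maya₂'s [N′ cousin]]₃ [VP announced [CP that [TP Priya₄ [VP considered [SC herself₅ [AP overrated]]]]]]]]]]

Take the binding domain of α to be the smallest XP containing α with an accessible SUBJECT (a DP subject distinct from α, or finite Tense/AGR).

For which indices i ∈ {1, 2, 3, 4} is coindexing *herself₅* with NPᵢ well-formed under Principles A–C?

*herself* is an anaphor, so Principle A applies: it must be bound in its binding domain.
Binding domain of *herself₅*: the embedded TP, whose subject is Priya₄.
*Aisha₁* c-commands the anaphor but is outside its binding domain → cannot satisfy Principle A.
*Maya₂* does not c-command the anaphor → cannot bind it.
*[Maya₂'s cousin]₃* c-commands the anaphor but is outside its binding domain → cannot satisfy Principle A.
*Priya₄* c-commands the anaphor within its binding domain → licit binder.

{4}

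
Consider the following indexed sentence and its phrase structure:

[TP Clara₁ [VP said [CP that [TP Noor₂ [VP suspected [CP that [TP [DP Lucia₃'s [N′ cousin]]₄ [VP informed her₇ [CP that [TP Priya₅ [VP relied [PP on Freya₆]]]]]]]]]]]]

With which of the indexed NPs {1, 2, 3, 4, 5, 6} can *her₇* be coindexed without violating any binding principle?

{1, 2, 3}

*her* is a pronoun, so Principle B applies: it must be free in its binding domain.
Binding domain of *her₇*: the embedded TP, whose subject is [Lucia₃'s cousin]₄.
*Clara₁* c-commands the pronoun but from outside its binding domain, and is not c-commanded by it → coindexation permitted.
*Noor₂* c-commands the pronoun but from outside its binding domain, and is not c-commanded by it → coindexation permitted.
*Lucia₃* and the pronoun do not c-command one another → neither Principle B nor Principle C is at stake; coindexation permitted.
*[Lucia₃'s cousin]₄* c-commands the pronoun within its binding domain → coindexation would violate Principle B.
*Priya₅*: the pronoun c-commands this R-expression → coindexation would violate Principle C on *Priya₅*.
*Freya₆*: the pronoun c-commands this R-expression → coindexation would violate Principle C on *Freya₆*.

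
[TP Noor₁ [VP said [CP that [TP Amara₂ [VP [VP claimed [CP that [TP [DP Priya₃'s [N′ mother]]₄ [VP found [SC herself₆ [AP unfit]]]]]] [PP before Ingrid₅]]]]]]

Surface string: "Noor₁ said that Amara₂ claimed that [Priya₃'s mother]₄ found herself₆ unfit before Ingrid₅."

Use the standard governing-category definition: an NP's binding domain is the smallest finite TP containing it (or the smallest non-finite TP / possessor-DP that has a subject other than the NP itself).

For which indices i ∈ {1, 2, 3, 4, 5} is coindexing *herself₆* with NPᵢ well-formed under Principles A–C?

{4}

*herself* is an anaphor, so Principle A applies: it must be bound in its binding domain.
Binding domain of *herself₆*: the embedded TP, whose subject is [Priya₃'s mother]₄.
*Noor₁* c-commands the anaphor but is outside its binding domain → cannot satisfy Principle A.
*Amara₂* c-commands the anaphor but is outside its binding domain → cannot satisfy Principle A.
*Priya₃* does not c-command the anaphor → cannot bind it.
*[Priya₃'s mother]₄* c-commands the anaphor within its binding domain → licit binder.
*Ingrid₅* does not c-command the anaphor → cannot bind it.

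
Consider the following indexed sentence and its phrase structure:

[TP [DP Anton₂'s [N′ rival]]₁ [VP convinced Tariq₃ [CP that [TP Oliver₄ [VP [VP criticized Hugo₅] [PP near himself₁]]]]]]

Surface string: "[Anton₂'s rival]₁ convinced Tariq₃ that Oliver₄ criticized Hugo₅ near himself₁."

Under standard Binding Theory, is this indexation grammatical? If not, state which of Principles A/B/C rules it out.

The two coindexed NPs are *[Anton₂'s rival]₁* and *himself₁*.
*himself₁* is an anaphor. Principle A requires it to be bound within its binding domain — the embedded TP, whose subject is Oliver₄.
Within that domain it is c-commanded by *Oliver₄*, which does not share its index.
*[Anton₂'s rival]₁* does c-command the anaphor, but from outside its binding domain.
The anaphor is unbound in its domain → Principle A violation.

Principle A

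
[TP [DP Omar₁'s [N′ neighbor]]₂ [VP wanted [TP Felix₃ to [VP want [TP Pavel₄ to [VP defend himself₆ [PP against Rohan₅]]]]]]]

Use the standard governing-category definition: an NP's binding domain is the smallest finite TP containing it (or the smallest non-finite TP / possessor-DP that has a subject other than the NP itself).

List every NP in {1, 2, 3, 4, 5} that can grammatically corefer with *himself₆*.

{4}

*himself* is an anaphor, so Principle A applies: it must be bound in its binding domain.
Binding domain of *himself₆*: the embedded TP, whose subject is Pavel₄.
*Omar₁* does not c-command the anaphor → cannot bind it.
*[Omar₁'s neighbor]₂* c-commands the anaphor but is outside its binding domain → cannot satisfy Principle A.
*Felix₃* c-commands the anaphor but is outside its binding domain → cannot satisfy Principle A.
*Pavel₄* c-commands the anaphor within its binding domain → licit binder.
*Rohan₅* does not c-command the anaphor → cannot bind it.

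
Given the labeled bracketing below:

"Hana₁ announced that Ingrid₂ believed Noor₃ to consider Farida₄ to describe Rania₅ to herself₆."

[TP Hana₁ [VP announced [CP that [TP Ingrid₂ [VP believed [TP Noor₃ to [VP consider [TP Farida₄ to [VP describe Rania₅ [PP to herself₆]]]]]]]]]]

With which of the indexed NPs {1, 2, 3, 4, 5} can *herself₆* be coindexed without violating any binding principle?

{4, 5}

*herself* is an anaphor, so Principle A applies: it must be bound in its binding domain.
Binding domain of *herself₆*: the embedded TP, whose subject is Farida₄.
*Hana₁* c-commands the anaphor but is outside its binding domain → cannot satisfy Principle A.
*Ingrid₂* c-commands the anaphor but is outside its binding domain → cannot satisfy Principle A.
*Noor₃* c-commands the anaphor but is outside its binding domain → cannot satisfy Principle A.
*Farida₄* c-commands the anaphor within its binding domain → licit binder.
*Rania₅* c-commands the anaphor within its binding domain → licit binder.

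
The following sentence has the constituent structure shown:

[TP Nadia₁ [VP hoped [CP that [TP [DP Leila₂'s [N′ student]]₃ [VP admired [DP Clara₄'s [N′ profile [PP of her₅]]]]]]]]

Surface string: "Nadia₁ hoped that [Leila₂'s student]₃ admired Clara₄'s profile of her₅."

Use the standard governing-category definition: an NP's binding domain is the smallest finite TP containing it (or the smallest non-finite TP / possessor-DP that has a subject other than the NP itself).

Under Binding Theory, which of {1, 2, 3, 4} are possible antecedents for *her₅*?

{1, 2, 3}

*her* is a pronoun, so Principle B applies: it must be free in its binding domain.
Binding domain of *her₅*: the possessed DP, whose subject is Clara₄.
*Nadia₁* c-commands the pronoun but from outside its binding domain, and is not c-commanded by it → coindexation permitted.
*Leila₂* and the pronoun do not c-command one another → neither Principle B nor Principle C is at stake; coindexation permitted.
*[Leila₂'s student]₃* c-commands the pronoun but from outside its binding domain, and is not c-commanded by it → coindexation permitted.
*Clara₄* c-commands the pronoun within its binding domain → coindexation would violate Principle B.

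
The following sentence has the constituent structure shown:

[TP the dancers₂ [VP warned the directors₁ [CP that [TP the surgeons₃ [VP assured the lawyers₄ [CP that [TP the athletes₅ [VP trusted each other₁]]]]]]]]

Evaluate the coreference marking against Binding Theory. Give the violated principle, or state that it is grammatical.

Principle A

The two coindexed NPs are *the directors₁* and *each other₁*.
*each other₁* is an anaphor. Principle A requires it to be bound within its binding domain — the embedded TP, whose subject is the athletes₅.
Within that domain it is c-commanded by *the athletes₅*, which does not share its index.
*the directors₁* does c-command the anaphor, but from outside its binding domain.
The anaphor is unbound in its domain → Principle A violation.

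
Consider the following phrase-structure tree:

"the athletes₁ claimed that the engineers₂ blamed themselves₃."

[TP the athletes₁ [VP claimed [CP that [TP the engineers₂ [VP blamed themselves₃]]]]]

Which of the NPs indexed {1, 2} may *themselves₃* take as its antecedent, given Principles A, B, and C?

{2}

*themselves* is an anaphor, so Principle A applies: it must be bound in its binding domain.
Binding domain of *themselves₃*: the embedded TP, whose subject is the engineers₂.
*the athletes₁* c-commands the anaphor but is outside its binding domain → cannot satisfy Principle A.
*the engineers₂* c-commands the anaphor within its binding domain → licit binder.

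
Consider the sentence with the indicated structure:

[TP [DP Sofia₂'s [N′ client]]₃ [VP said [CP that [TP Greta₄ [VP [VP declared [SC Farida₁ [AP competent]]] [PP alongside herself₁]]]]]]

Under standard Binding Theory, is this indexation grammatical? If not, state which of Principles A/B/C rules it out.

Principle A

The two coindexed NPs are *Farida₁* and *herself₁*.
*herself₁* is an anaphor. Principle A requires it to be bound within its binding domain — the embedded TP, whose subject is Greta₄.
Within that domain it is c-commanded by *Greta₄*, which does not share its index.
*Farida₁* does not c-command the anaphor at all.
The anaphor is unbound in its domain → Principle A violation.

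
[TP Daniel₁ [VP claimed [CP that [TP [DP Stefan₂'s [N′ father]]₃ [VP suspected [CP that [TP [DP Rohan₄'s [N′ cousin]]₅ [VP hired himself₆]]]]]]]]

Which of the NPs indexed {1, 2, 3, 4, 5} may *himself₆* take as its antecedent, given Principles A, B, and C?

{5}

*himself* is an anaphor, so Principle A applies: it must be bound in its binding domain.
Binding domain of *himself₆*: the embedded TP, whose subject is [Rohan₄'s cousin]₅.
*Daniel₁* c-commands the anaphor but is outside its binding domain → cannot satisfy Principle A.
*Stefan₂* does not c-command the anaphor → cannot bind it.
*[Stefan₂'s father]₃* c-commands the anaphor but is outside its binding domain → cannot satisfy Principle A.
*Rohan₄* does not c-command the anaphor → cannot bind it.
*[Rohan₄'s cousin]₅* c-commands the anaphor within its binding domain → licit binder.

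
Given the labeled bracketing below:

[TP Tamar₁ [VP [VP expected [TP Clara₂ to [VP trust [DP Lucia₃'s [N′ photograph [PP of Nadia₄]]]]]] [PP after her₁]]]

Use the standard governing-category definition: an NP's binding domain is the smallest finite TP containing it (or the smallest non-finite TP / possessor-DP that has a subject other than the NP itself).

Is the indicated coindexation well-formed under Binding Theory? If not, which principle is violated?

Principle B

The two coindexed NPs are *Tamar₁* and *her₁*.
*her₁* is a pronoun. Its binding domain is the matrix TP, whose subject is Tamar₁.
*Tamar₁* c-commands it within that domain and carries the same index.
The pronoun is locally bound → Principle B violation.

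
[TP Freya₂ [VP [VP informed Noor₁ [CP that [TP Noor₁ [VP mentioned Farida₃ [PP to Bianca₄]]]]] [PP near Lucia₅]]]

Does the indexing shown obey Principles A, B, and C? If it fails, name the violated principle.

Principle C

The two coindexed NPs are *Noor₁* (the higher occurrence) and *Noor₁* (the lower occurrence).
*Noor₁* (the lower occurrence) is an R-expression. Principle C requires it to be free everywhere.
*Noor₁* (the higher occurrence) c-commands it and carries the same index.
The R-expression is bound → Principle C violation.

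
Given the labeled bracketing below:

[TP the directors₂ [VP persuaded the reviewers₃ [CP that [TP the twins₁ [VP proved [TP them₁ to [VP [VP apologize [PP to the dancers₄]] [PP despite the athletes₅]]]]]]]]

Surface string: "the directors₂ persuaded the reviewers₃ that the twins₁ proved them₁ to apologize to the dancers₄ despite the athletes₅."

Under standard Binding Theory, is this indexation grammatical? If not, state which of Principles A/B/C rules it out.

The two coindexed NPs are *the twins₁* and *them₁*.
*them₁* is a pronoun. Its binding domain is the embedded TP, whose subject is the twins₁.
*the twins₁* c-commands it within that domain and carries the same index.
The pronoun is locally bound → Principle B violation.

Principle B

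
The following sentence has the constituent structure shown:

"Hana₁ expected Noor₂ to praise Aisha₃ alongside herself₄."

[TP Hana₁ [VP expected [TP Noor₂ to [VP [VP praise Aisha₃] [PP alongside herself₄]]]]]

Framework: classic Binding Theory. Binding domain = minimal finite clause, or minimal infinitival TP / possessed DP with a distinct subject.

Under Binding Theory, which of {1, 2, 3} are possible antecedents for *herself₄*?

{2}

*herself* is an anaphor, so Principle A applies: it must be bound in its binding domain.
Binding domain of *herself₄*: the embedded TP, whose subject is Noor₂.
*Hana₁* c-commands the anaphor but is outside its binding domain → cannot satisfy Principle A.
*Noor₂* c-commands the anaphor within its binding domain → licit binder.
*Aisha₃* does not c-command the anaphor → cannot bind it.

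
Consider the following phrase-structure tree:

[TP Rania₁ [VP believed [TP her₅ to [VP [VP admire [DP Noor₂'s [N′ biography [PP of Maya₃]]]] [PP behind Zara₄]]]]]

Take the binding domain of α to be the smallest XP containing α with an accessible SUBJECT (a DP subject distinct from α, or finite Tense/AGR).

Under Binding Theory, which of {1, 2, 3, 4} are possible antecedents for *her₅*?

*her* is a pronoun, so Principle B applies: it must be free in its binding domain.
Binding domain of *her₅*: the matrix TP, whose subject is Rania₁.
*Rania₁* c-commands the pronoun within its binding domain → coindexation would violate Principle B.
*Noor₂*: the pronoun c-commands this R-expression → coindexation would violate Principle C on *Noor₂*.
*Maya₃*: the pronoun c-commands this R-expression → coindexation would violate Principle C on *Maya₃*.
*Zara₄*: the pronoun c-commands this R-expression → coindexation would violate Principle C on *Zara₄*.

none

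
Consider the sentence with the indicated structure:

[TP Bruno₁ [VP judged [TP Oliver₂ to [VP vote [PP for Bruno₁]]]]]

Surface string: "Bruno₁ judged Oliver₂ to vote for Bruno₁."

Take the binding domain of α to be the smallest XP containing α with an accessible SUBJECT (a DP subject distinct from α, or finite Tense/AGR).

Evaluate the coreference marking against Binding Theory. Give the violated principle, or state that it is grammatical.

Principle C

The two coindexed NPs are *Bruno₁* (the higher occurrence) and *Bruno₁* (the lower occurrence).
*Bruno₁* (the lower occurrence) is an R-expression. Principle C requires it to be free everywhere.
*Bruno₁* (the higher occurrence) c-commands it and carries the same index.
The R-expression is bound → Principle C violation.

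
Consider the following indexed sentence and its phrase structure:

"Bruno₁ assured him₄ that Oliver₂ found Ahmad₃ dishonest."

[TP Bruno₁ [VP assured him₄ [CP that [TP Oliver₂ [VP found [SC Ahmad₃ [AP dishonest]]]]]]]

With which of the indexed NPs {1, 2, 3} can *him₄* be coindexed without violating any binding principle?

none

*him* is a pronoun, so Principle B applies: it must be free in its binding domain.
Binding domain of *him₄*: the matrix TP, whose subject is Bruno₁.
*Bruno₁* c-commands the pronoun within its binding domain → coindexation would violate Principle B.
*Oliver₂*: the pronoun c-commands this R-expression → coindexation would violate Principle C on *Oliver₂*.
*Ahmad₃*: the pronoun c-commands this R-expression → coindexation would violate Principle C on *Ahmad₃*.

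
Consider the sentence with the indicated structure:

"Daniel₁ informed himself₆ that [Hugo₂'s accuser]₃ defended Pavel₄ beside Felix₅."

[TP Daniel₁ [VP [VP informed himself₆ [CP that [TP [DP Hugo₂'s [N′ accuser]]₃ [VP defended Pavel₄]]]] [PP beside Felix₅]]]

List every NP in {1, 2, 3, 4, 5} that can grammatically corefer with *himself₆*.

*himself* is an anaphor, so Principle A applies: it must be bound in its binding domain.
Binding domain of *himself₆*: the matrix TP, whose subject is Daniel₁.
*Daniel₁* c-commands the anaphor within its binding domain → licit binder.
*Hugo₂* does not c-command the anaphor → cannot bind it.
*[Hugo₂'s accuser]₃* does not c-command the anaphor → cannot bind it.
*Pavel₄* does not c-command the anaphor → cannot bind it.
*Felix₅* does not c-command the anaphor → cannot bind it.

{1}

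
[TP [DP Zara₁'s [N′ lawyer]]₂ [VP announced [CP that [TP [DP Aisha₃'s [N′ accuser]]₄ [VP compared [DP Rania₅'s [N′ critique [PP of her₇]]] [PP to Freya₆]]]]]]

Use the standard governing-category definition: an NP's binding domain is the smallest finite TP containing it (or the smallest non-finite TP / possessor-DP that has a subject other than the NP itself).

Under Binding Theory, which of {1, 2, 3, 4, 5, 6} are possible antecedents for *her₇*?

*her* is a pronoun, so Principle B applies: it must be free in its binding domain.
Binding domain of *her₇*: the possessed DP, whose subject is Rania₅.
*Zara₁* and the pronoun do not c-command one another → neither Principle B nor Principle C is at stake; coindexation permitted.
*[Zara₁'s lawyer]₂* c-commands the pronoun but from outside its binding domain, and is not c-commanded by it → coindexation permitted.
*Aisha₃* and the pronoun do not c-command one another → neither Principle B nor Principle C is at stake; coindexation permitted.
*[Aisha₃'s accuser]₄* c-commands the pronoun but from outside its binding domain, and is not c-commanded by it → coindexation permitted.
*Rania₅* c-commands the pronoun within its binding domain → coindexation would violate Principle B.
*Freya₆* and the pronoun do not c-command one another → neither Principle B nor Principle C is at stake; coindexation permitted.

{1, 2, 3, 4, 6}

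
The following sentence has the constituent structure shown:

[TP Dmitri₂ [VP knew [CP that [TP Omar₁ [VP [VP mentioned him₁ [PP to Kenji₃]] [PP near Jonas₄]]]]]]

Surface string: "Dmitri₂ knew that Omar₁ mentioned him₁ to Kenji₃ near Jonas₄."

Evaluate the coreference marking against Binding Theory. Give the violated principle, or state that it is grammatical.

Principle B

The two coindexed NPs are *Omar₁* and *him₁*.
*him₁* is a pronoun. Its binding domain is the embedded TP, whose subject is Omar₁.
*Omar₁* c-commands it within that domain and carries the same index.
The pronoun is locally bound → Principle B violation.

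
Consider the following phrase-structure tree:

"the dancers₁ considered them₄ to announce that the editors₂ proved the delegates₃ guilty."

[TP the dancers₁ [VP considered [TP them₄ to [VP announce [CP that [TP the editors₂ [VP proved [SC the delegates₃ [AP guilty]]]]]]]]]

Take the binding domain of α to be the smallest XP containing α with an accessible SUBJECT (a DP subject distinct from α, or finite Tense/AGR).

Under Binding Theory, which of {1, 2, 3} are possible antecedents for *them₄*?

*them* is a pronoun, so Principle B applies: it must be free in its binding domain.
Binding domain of *them₄*: the matrix TP, whose subject is the dancers₁.
*the dancers₁* c-commands the pronoun within its binding domain → coindexation would violate Principle B.
*the editors₂*: the pronoun c-commands this R-expression → coindexation would violate Principle C on *the editors₂*.
*the delegates₃*: the pronoun c-commands this R-expression → coindexation would violate Principle C on *the delegates₃*.

none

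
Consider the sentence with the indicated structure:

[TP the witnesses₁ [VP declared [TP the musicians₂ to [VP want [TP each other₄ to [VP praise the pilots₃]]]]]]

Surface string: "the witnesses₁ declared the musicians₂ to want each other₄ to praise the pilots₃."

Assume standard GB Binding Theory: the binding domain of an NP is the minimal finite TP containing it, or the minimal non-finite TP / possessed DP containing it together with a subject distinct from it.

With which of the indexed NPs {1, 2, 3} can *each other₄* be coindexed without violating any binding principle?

{2}

*each other* is an anaphor, so Principle A applies: it must be bound in its binding domain.
Binding domain of *each other₄*: the embedded TP, whose subject is the musicians₂.
*the witnesses₁* c-commands the anaphor but is outside its binding domain → cannot satisfy Principle A.
*the musicians₂* c-commands the anaphor within its binding domain → licit binder.
*the pilots₃* does not c-command the anaphor → cannot bind it.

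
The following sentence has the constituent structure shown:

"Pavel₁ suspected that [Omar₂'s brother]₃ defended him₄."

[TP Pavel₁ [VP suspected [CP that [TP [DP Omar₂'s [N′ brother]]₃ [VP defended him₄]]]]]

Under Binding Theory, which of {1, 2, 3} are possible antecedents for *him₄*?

*him* is a pronoun, so Principle B applies: it must be free in its binding domain.
Binding domain of *him₄*: the embedded TP, whose subject is [Omar₂'s brother]₃.
*Pavel₁* c-commands the pronoun but from outside its binding domain, and is not c-commanded by it → coindexation permitted.
*Omar₂* and the pronoun do not c-command one another → neither Principle B nor Principle C is at stake; coindexation permitted.
*[Omar₂'s brother]₃* c-commands the pronoun within its binding domain → coindexation would violate Principle B.

{1, 2}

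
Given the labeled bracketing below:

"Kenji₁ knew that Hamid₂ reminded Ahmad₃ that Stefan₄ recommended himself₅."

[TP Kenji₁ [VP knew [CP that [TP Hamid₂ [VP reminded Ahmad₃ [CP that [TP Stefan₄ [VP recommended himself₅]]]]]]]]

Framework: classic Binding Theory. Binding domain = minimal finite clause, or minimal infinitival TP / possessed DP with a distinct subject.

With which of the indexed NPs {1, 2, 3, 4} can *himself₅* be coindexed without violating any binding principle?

*himself* is an anaphor, so Principle A applies: it must be bound in its binding domain.
Binding domain of *himself₅*: the embedded TP, whose subject is Stefan₄.
*Kenji₁* c-commands the anaphor but is outside its binding domain → cannot satisfy Principle A.
*Hamid₂* c-commands the anaphor but is outside its binding domain → cannot satisfy Principle A.
*Ahmad₃* c-commands the anaphor but is outside its binding domain → cannot satisfy Principle A.
*Stefan₄* c-commands the anaphor within its binding domain → licit binder.

{4}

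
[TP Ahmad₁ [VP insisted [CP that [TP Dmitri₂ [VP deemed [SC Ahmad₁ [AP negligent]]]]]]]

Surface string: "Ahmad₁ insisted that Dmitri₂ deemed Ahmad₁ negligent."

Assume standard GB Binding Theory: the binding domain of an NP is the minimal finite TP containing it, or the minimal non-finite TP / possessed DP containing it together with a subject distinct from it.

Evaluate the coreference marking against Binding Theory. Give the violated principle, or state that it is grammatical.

Principle C

The two coindexed NPs are *Ahmad₁* (the lower occurrence) and *Ahmad₁* (the higher occurrence).
*Ahmad₁* (the lower occurrence) is an R-expression. Principle C requires it to be free everywhere.
*Ahmad₁* (the higher occurrence) c-commands it and carries the same index.
The R-expression is bound → Principle C violation.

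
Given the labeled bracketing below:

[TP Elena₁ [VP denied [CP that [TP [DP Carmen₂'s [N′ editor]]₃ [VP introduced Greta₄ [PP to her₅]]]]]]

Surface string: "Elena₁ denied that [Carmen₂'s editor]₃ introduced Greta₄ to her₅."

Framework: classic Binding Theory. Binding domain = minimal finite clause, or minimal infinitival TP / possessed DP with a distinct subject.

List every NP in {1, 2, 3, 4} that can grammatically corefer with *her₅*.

{1, 2}

*her* is a pronoun, so Principle B applies: it must be free in its binding domain.
Binding domain of *her₅*: the embedded TP, whose subject is [Carmen₂'s editor]₃.
*Elena₁* c-commands the pronoun but from outside its binding domain, and is not c-commanded by it → coindexation permitted.
*Carmen₂* and the pronoun do not c-command one another → neither Principle B nor Principle C is at stake; coindexation permitted.
*[Carmen₂'s editor]₃* c-commands the pronoun within its binding domain → coindexation would violate Principle B.
*Greta₄* c-commands the pronoun within its binding domain → coindexation would violate Principle B.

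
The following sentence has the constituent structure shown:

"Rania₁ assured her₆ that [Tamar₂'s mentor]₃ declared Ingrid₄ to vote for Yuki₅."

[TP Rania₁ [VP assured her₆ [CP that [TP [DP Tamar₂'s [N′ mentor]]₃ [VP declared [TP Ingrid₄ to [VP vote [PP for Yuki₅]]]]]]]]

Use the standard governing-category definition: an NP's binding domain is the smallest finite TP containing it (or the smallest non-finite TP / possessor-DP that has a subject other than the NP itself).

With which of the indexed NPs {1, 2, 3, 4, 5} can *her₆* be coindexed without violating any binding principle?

*her* is a pronoun, so Principle B applies: it must be free in its binding domain.
Binding domain of *her₆*: the matrix TP, whose subject is Rania₁.
*Rania₁* c-commands the pronoun within its binding domain → coindexation would violate Principle B.
*Tamar₂*: the pronoun c-commands this R-expression → coindexation would violate Principle C on *Tamar₂*.
*[Tamar₂'s mentor]₃*: the pronoun c-commands this R-expression → coindexation would violate Principle C on *[Tamar₂'s mentor]₃*.
*Ingrid₄*: the pronoun c-commands this R-expression → coindexation would violate Principle C on *Ingrid₄*.
*Yuki₅*: the pronoun c-commands this R-expression → coindexation would violate Principle C on *Yuki₅*.

none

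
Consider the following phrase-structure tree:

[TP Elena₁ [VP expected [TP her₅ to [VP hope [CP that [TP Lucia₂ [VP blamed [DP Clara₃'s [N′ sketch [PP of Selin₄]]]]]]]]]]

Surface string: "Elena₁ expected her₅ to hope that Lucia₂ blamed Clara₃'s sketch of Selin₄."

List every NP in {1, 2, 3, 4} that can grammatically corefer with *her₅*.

*her* is a pronoun, so Principle B applies: it must be free in its binding domain.
Binding domain of *her₅*: the matrix TP, whose subject is Elena₁.
*Elena₁* c-commands the pronoun within its binding domain → coindexation would violate Principle B.
*Lucia₂*: the pronoun c-commands this R-expression → coindexation would violate Principle C on *Lucia₂*.
*Clara₃*: the pronoun c-commands this R-expression → coindexation would violate Principle C on *Clara₃*.
*Selin₄*: the pronoun c-commands this R-expression → coindexation would violate Principle C on *Selin₄*.

none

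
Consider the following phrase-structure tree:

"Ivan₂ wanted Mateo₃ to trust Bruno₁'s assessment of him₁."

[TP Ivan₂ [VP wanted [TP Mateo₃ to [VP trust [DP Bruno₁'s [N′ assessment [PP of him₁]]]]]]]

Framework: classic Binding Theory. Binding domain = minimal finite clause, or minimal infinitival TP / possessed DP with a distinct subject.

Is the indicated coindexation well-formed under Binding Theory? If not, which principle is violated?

The two coindexed NPs are *Bruno₁* and *him₁*.
*him₁* is a pronoun. Its binding domain is the possessed DP, whose subject is Bruno₁.
*Bruno₁* c-commands it within that domain and carries the same index.
The pronoun is locally bound → Principle B violation.

Principle B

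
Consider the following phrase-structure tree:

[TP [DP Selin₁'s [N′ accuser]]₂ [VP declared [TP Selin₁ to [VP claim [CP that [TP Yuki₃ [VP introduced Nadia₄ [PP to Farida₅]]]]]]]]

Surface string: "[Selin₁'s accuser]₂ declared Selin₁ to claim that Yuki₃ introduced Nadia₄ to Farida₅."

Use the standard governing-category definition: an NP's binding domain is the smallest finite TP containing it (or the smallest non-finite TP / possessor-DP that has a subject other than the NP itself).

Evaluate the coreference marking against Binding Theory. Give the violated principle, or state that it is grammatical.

grammatical

The two coindexed NPs are *Selin₁* and *Selin₁*.
*Selin₁* is an R-expression; no coindexed NP c-commands it, so Principle C holds.
*Selin₁* is an R-expression; *Selin₁* does not c-command it, and no other NP shares its index, so Principle C is satisfied.
All principles are respected.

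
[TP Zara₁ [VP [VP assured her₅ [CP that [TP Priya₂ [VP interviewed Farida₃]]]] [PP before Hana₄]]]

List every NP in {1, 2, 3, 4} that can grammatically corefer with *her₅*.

{4}

*her* is a pronoun, so Principle B applies: it must be free in its binding domain.
Binding domain of *her₅*: the matrix TP, whose subject is Zara₁.
*Zara₁* c-commands the pronoun within its binding domain → coindexation would violate Principle B.
*Priya₂*: the pronoun c-commands this R-expression → coindexation would violate Principle C on *Priya₂*.
*Farida₃*: the pronoun c-commands this R-expression → coindexation would violate Principle C on *Farida₃*.
*Hana₄* and the pronoun do not c-command one another → neither Principle B nor Principle C is at stake; coindexation permitted.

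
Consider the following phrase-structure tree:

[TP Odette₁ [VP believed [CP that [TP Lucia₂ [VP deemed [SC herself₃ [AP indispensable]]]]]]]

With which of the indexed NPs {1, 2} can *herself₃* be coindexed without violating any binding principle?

*herself* is an anaphor, so Principle A applies: it must be bound in its binding domain.
Binding domain of *herself₃*: the embedded TP, whose subject is Lucia₂.
*Odette₁* c-commands the anaphor but is outside its binding domain → cannot satisfy Principle A.
*Lucia₂* c-commands the anaphor within its binding domain → licit binder.

{2}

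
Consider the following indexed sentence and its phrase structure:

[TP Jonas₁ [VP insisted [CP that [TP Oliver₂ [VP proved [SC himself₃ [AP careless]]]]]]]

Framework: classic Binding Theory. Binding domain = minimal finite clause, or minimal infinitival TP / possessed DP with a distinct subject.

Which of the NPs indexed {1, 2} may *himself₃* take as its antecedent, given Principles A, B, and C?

*himself* is an anaphor, so Principle A applies: it must be bound in its binding domain.
Binding domain of *himself₃*: the embedded TP, whose subject is Oliver₂.
*Jonas₁* c-commands the anaphor but is outside its binding domain → cannot satisfy Principle A.
*Oliver₂* c-commands the anaphor within its binding domain → licit binder.

{2}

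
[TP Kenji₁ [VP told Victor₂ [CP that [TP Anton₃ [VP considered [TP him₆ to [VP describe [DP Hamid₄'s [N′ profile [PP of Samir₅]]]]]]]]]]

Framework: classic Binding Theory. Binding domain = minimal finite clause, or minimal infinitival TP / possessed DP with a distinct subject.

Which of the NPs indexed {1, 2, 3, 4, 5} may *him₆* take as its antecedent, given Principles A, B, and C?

{1, 2}

*him* is a pronoun, so Principle B applies: it must be free in its binding domain.
Binding domain of *him₆*: the embedded TP, whose subject is Anton₃.
*Kenji₁* c-commands the pronoun but from outside its binding domain, and is not c-commanded by it → coindexation permitted.
*Victor₂* c-commands the pronoun but from outside its binding domain, and is not c-commanded by it → coindexation permitted.
*Anton₃* c-commands the pronoun within its binding domain → coindexation would violate Principle B.
*Hamid₄*: the pronoun c-commands this R-expression → coindexation would violate Principle C on *Hamid₄*.
*Samir₅*: the pronoun c-commands this R-expression → coindexation would violate Principle C on *Samir₅*.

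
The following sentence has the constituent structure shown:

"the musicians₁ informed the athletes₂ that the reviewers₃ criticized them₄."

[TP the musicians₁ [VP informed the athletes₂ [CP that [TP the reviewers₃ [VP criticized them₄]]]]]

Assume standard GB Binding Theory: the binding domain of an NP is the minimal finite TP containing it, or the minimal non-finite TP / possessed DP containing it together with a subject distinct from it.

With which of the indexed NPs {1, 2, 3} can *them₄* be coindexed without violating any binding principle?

*them* is a pronoun, so Principle B applies: it must be free in its binding domain.
Binding domain of *them₄*: the embedded TP, whose subject is the reviewers₃.
*the musicians₁* c-commands the pronoun but from outside its binding domain, and is not c-commanded by it → coindexation permitted.
*the athletes₂* c-commands the pronoun but from outside its binding domain, and is not c-commanded by it → coindexation permitted.
*the reviewers₃* c-commands the pronoun within its binding domain → coindexation would violate Principle B.

{1, 2}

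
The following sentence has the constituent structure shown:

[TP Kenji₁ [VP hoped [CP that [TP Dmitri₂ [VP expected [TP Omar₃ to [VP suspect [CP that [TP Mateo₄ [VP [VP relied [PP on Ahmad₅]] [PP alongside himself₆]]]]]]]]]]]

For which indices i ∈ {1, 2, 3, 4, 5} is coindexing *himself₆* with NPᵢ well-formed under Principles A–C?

{4}

*himself* is an anaphor, so Principle A applies: it must be bound in its binding domain.
Binding domain of *himself₆*: the embedded TP, whose subject is Mateo₄.
*Kenji₁* c-commands the anaphor but is outside its binding domain → cannot satisfy Principle A.
*Dmitri₂* c-commands the anaphor but is outside its binding domain → cannot satisfy Principle A.
*Omar₃* c-commands the anaphor but is outside its binding domain → cannot satisfy Principle A.
*Mateo₄* c-commands the anaphor within its binding domain → licit binder.
*Ahmad₅* does not c-command the anaphor → cannot bind it.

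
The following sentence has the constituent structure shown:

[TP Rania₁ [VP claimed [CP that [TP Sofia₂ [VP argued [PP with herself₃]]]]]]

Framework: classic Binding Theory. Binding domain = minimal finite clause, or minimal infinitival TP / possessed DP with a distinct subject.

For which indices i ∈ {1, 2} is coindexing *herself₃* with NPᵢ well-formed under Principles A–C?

{2}

*herself* is an anaphor, so Principle A applies: it must be bound in its binding domain.
Binding domain of *herself₃*: the embedded TP, whose subject is Sofia₂.
*Rania₁* c-commands the anaphor but is outside its binding domain → cannot satisfy Principle A.
*Sofia₂* c-commands the anaphor within its binding domain → licit binder.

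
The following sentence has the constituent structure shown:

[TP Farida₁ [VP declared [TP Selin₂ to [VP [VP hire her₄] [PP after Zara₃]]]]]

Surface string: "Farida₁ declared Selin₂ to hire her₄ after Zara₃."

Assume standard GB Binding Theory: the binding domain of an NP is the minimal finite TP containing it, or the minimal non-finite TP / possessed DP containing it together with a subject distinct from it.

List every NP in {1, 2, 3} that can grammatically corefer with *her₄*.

{1, 3}

*her* is a pronoun, so Principle B applies: it must be free in its binding domain.
Binding domain of *her₄*: the embedded TP, whose subject is Selin₂.
*Farida₁* c-commands the pronoun but from outside its binding domain, and is not c-commanded by it → coindexation permitted.
*Selin₂* c-commands the pronoun within its binding domain → coindexation would violate Principle B.
*Zara₃* and the pronoun do not c-command one another → neither Principle B nor Principle C is at stake; coindexation permitted.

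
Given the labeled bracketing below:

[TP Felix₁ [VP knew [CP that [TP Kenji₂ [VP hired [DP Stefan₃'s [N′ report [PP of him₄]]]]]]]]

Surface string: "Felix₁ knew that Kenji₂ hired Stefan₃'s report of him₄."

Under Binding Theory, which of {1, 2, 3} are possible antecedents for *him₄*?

{1, 2}

*him* is a pronoun, so Principle B applies: it must be free in its binding domain.
Binding domain of *him₄*: the possessed DP, whose subject is Stefan₃.
*Felix₁* c-commands the pronoun but from outside its binding domain, and is not c-commanded by it → coindexation permitted.
*Kenji₂* c-commands the pronoun but from outside its binding domain, and is not c-commanded by it → coindexation permitted.
*Stefan₃* c-commands the pronoun within its binding domain → coindexation would violate Principle B.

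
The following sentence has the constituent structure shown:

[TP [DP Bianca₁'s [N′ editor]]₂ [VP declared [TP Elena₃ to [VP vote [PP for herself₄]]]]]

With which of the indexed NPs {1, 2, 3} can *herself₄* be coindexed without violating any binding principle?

*herself* is an anaphor, so Principle A applies: it must be bound in its binding domain.
Binding domain of *herself₄*: the embedded TP, whose subject is Elena₃.
*Bianca₁* does not c-command the anaphor → cannot bind it.
*[Bianca₁'s editor]₂* c-commands the anaphor but is outside its binding domain → cannot satisfy Principle A.
*Elena₃* c-commands the anaphor within its binding domain → licit binder.

{3}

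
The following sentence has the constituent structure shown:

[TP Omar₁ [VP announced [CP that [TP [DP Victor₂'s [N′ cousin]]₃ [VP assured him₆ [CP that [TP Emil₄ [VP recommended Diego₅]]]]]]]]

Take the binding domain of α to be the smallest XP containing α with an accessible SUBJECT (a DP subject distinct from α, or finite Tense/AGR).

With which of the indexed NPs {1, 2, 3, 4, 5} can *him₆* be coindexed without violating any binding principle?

{1, 2}

*him* is a pronoun, so Principle B applies: it must be free in its binding domain.
Binding domain of *him₆*: the embedded TP, whose subject is [Victor₂'s cousin]₃.
*Omar₁* c-commands the pronoun but from outside its binding domain, and is not c-commanded by it → coindexation permitted.
*Victor₂* and the pronoun do not c-command one another → neither Principle B nor Principle C is at stake; coindexation permitted.
*[Victor₂'s cousin]₃* c-commands the pronoun within its binding domain → coindexation would violate Principle B.
*Emil₄*: the pronoun c-commands this R-expression → coindexation would violate Principle C on *Emil₄*.
*Diego₅*: the pronoun c-commands this R-expression → coindexation would violate Principle C on *Diego₅*.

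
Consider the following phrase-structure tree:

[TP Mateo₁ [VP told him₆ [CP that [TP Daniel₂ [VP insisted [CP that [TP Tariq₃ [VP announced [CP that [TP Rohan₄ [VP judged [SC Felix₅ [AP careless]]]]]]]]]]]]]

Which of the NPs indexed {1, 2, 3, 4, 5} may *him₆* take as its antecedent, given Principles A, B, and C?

*him* is a pronoun, so Principle B applies: it must be free in its binding domain.
Binding domain of *him₆*: the matrix TP, whose subject is Mateo₁.
*Mateo₁* c-commands the pronoun within its binding domain → coindexation would violate Principle B.
*Daniel₂*: the pronoun c-commands this R-expression → coindexation would violate Principle C on *Daniel₂*.
*Tariq₃*: the pronoun c-commands this R-expression → coindexation would violate Principle C on *Tariq₃*.
*Rohan₄*: the pronoun c-commands this R-expression → coindexation would violate Principle C on *Rohan₄*.
*Felix₅*: the pronoun c-commands this R-expression → coindexation would violate Principle C on *Felix₅*.

none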